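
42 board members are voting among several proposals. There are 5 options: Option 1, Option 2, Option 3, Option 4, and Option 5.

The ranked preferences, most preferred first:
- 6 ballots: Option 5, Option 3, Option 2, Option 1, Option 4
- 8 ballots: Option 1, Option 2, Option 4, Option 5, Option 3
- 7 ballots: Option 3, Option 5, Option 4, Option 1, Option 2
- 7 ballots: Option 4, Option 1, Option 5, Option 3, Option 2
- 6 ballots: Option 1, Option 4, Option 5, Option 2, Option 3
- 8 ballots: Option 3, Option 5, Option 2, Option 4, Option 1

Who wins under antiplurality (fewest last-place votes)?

Last-place votes: Option 1 8, Option 2 14, Option 3 14, Option 4 6, Option 5 0.

Option 5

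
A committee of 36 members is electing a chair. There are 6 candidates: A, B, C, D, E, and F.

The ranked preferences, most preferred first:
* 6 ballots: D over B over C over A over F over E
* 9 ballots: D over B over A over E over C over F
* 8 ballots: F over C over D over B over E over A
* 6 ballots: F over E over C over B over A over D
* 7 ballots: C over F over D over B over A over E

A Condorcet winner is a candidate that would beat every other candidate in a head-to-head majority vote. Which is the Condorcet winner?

C vs A: 27–9
C vs B: 21–15
C vs D: 21–15
C vs E: 21–15
C vs F: 22–14
C beats every other candidate.

C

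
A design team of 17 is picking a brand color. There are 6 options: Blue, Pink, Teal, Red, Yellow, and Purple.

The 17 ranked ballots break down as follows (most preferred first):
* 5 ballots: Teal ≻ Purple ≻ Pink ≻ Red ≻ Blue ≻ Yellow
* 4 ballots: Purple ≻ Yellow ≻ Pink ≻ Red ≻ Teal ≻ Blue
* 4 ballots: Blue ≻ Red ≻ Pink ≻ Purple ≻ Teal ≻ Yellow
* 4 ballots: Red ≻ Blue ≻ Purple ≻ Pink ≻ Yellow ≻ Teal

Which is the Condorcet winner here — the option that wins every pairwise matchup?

Purple

Purple vs Blue: 9–8
Purple vs Pink: 13–4
Purple vs Teal: 12–5
Purple vs Red: 9–8
Purple vs Yellow: 17–0
Purple beats every other option.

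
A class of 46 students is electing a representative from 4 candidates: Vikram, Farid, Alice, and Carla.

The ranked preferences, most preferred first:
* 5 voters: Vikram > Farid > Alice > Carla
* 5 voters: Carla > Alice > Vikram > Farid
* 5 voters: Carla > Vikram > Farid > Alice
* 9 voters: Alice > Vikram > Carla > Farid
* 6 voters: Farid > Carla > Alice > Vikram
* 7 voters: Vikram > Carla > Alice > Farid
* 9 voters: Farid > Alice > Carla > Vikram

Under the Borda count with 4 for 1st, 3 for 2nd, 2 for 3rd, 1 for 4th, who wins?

Carla

Vikram: 5×4 + 5×2 + 5×3 + 9×3 + 6×1 + 7×4 + 9×1 = 115
Farid: 5×3 + 5×1 + 5×2 + 9×1 + 6×4 + 7×1 + 9×4 = 106
Alice: 5×2 + 5×3 + 5×1 + 9×4 + 6×2 + 7×2 + 9×3 = 119
Carla: 5×1 + 5×4 + 5×4 + 9×2 + 6×3 + 7×3 + 9×2 = 120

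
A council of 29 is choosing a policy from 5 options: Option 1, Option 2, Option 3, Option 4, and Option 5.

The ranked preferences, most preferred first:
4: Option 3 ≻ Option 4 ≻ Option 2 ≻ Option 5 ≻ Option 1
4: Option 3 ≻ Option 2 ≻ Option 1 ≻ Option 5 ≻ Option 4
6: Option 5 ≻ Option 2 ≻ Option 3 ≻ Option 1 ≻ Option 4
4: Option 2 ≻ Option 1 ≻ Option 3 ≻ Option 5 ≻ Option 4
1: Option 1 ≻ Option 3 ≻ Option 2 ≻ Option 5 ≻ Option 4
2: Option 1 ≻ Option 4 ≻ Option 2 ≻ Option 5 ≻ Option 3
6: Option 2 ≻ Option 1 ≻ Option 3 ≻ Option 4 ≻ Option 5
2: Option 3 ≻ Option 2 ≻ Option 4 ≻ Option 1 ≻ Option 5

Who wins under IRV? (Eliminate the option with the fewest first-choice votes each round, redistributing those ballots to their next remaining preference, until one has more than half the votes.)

Option 2

Round 1: Option 1 3, Option 2 10, Option 3 10, Option 4 0, Option 5 6. Option 4 eliminated.
Round 2: Option 1 3, Option 2 10, Option 3 10, Option 5 6. Option 1 eliminated.
Round 3: Option 2 12, Option 3 11, Option 5 6. Option 5 eliminated.
Round 4: Option 2 18, Option 3 11. Option 2 has a majority (≥15).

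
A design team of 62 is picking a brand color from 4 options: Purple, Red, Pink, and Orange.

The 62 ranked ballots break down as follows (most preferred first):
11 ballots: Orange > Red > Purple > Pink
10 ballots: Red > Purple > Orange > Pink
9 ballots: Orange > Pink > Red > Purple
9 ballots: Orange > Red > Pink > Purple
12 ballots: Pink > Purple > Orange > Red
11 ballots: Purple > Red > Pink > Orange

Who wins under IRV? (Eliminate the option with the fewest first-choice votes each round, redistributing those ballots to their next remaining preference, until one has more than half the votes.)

Purple

Round 1: Purple 11, Red 10, Pink 12, Orange 29. Red eliminated.
Round 2: Purple 21, Pink 12, Orange 29. Pink eliminated.
Round 3: Purple 33, Orange 29. Purple has a majority (≥32).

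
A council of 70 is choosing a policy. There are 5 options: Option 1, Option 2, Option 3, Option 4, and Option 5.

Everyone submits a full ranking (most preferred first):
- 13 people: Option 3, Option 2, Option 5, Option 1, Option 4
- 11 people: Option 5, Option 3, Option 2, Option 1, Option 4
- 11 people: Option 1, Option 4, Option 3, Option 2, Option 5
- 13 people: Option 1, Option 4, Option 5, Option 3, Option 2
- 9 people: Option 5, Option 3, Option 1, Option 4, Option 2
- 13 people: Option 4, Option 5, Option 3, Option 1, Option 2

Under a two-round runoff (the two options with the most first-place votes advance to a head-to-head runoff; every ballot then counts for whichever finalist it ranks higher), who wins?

Round 1 first-place votes: Option 1 24, Option 2 0, Option 3 13, Option 4 13, Option 5 20. Option 1 and Option 5 advance.
Runoff: Option 1 is ranked above Option 5 on 24 ballots, Option 5 above Option 1 on 46.

Option 5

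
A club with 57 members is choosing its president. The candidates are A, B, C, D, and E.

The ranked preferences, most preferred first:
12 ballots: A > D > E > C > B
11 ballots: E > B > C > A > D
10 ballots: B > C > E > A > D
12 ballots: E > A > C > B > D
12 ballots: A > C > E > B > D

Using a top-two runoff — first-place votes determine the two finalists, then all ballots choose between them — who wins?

E

Round 1 first-place votes: A 24, B 10, C 0, D 0, E 23. A and E advance.
Runoff: A is ranked above E on 24 ballots, E above A on 33.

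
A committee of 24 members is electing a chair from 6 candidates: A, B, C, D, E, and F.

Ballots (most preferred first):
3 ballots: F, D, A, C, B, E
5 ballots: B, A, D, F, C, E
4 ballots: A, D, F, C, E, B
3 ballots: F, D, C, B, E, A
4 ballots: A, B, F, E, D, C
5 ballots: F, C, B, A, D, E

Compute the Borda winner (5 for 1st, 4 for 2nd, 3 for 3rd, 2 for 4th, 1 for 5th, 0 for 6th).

A: 3×3 + 5×4 + 4×5 + 3×0 + 4×5 + 5×2 = 79
B: 3×1 + 5×5 + 4×0 + 3×2 + 4×4 + 5×3 = 65
C: 3×2 + 5×1 + 4×2 + 3×3 + 4×0 + 5×4 = 48
D: 3×4 + 5×3 + 4×4 + 3×4 + 4×1 + 5×1 = 64
E: 3×0 + 5×0 + 4×1 + 3×1 + 4×2 + 5×0 = 15
F: 3×5 + 5×2 + 4×3 + 3×5 + 4×3 + 5×5 = 89

F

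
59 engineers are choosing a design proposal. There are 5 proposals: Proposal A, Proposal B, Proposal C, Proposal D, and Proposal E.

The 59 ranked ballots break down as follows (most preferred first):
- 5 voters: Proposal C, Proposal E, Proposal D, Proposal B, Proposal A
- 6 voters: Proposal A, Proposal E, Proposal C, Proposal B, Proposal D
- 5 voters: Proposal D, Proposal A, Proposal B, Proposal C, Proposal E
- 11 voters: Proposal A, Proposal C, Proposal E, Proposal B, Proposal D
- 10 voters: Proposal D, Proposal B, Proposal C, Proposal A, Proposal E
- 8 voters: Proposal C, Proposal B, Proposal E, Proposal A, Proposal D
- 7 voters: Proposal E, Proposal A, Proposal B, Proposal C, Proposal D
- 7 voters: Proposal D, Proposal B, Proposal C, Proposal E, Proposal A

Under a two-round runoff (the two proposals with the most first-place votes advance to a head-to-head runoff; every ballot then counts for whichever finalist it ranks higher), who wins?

Proposal A

Round 1 first-place votes: Proposal A 17, Proposal B 0, Proposal C 13, Proposal D 22, Proposal E 7. Proposal D and Proposal A advance.
Runoff: Proposal D is ranked above Proposal A on 27 ballots, Proposal A above Proposal D on 32.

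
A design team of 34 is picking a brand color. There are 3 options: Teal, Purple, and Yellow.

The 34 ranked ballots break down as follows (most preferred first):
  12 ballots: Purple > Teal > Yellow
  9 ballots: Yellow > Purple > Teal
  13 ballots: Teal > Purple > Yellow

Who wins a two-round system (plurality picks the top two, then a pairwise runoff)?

Round 1 first-place votes: Teal 13, Purple 12, Yellow 9. Teal and Purple advance.
Runoff: Teal is ranked above Purple on 13 ballots, Purple above Teal on 21.

Purple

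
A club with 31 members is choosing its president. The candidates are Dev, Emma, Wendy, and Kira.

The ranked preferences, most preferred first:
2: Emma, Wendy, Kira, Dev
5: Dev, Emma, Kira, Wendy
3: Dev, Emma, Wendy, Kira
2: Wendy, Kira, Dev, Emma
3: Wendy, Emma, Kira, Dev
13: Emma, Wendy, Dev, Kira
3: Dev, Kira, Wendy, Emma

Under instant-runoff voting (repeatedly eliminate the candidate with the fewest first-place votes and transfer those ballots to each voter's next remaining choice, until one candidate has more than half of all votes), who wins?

Round 1: Dev 11, Emma 15, Wendy 5, Kira 0. Kira eliminated.
Round 2: Dev 11, Emma 15, Wendy 5. Wendy eliminated.
Round 3: Dev 13, Emma 18. Emma has a majority (≥16).

Emma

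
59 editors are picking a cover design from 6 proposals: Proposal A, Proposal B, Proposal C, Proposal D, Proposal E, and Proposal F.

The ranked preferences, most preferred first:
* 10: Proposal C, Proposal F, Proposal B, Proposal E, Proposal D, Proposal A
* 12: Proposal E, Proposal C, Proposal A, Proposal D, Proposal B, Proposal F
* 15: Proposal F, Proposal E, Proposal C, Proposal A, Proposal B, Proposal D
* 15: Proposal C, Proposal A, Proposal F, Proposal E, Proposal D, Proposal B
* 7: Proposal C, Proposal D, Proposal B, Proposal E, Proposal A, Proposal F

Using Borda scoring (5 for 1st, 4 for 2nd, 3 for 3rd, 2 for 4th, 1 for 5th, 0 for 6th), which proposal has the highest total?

Proposal A: 10×0 + 12×3 + 15×2 + 15×4 + 7×1 = 133
Proposal B: 10×3 + 12×1 + 15×1 + 15×0 + 7×3 = 78
Proposal C: 10×5 + 12×4 + 15×3 + 15×5 + 7×5 = 253
Proposal D: 10×1 + 12×2 + 15×0 + 15×1 + 7×4 = 77
Proposal E: 10×2 + 12×5 + 15×4 + 15×2 + 7×2 = 184
Proposal F: 10×4 + 12×0 + 15×5 + 15×3 + 7×0 = 160

Proposal C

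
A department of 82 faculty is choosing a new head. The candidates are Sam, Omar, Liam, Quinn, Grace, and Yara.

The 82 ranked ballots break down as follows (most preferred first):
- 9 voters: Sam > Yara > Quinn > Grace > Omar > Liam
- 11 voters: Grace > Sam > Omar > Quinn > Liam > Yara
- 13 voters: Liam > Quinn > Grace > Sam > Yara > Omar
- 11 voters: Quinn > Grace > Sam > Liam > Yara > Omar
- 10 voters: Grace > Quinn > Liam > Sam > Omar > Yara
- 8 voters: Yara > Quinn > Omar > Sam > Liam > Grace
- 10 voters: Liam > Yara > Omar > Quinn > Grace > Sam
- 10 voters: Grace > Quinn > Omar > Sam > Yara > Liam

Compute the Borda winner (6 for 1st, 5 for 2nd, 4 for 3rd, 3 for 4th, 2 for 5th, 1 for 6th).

Sam: 9×6 + 11×5 + 13×3 + 11×4 + 10×3 + 8×3 + 10×1 + 10×3 = 286
Omar: 9×2 + 11×4 + 13×1 + 11×1 + 10×2 + 8×4 + 10×4 + 10×4 = 218
Liam: 9×1 + 11×2 + 13×6 + 11×3 + 10×4 + 8×2 + 10×6 + 10×1 = 268
Quinn: 9×4 + 11×3 + 13×5 + 11×6 + 10×5 + 8×5 + 10×3 + 10×5 = 370
Grace: 9×3 + 11×6 + 13×4 + 11×5 + 10×6 + 8×1 + 10×2 + 10×6 = 348
Yara: 9×5 + 11×1 + 13×2 + 11×2 + 10×1 + 8×6 + 10×5 + 10×2 = 232

Quinn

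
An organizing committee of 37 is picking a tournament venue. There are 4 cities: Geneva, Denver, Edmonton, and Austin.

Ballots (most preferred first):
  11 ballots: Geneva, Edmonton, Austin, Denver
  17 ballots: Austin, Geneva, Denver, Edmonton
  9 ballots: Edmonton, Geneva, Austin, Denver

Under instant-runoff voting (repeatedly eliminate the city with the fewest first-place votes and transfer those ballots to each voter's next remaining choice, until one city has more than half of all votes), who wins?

Geneva

Round 1: Geneva 11, Denver 0, Edmonton 9, Austin 17. Denver eliminated.
Round 2: Geneva 11, Edmonton 9, Austin 17. Edmonton eliminated.
Round 3: Geneva 20, Austin 17. Geneva has a majority (≥19).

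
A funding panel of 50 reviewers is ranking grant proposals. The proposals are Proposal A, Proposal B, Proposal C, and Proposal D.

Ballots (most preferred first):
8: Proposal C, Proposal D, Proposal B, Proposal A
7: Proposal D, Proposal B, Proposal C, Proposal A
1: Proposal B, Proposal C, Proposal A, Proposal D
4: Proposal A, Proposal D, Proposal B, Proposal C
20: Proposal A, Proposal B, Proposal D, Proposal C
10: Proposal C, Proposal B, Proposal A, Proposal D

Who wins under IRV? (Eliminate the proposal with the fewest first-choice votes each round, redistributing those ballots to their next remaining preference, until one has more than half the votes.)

Proposal C

Round 1: Proposal A 24, Proposal B 1, Proposal C 18, Proposal D 7. Proposal B eliminated.
Round 2: Proposal A 24, Proposal C 19, Proposal D 7. Proposal D eliminated.
Round 3: Proposal A 24, Proposal C 26. Proposal C has a majority (≥26).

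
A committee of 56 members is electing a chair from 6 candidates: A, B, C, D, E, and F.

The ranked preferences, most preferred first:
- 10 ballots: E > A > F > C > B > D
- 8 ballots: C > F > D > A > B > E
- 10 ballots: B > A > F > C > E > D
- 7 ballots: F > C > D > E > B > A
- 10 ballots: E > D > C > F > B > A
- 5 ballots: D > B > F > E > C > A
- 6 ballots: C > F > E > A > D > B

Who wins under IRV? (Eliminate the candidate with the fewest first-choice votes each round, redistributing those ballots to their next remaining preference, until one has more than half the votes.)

C

Round 1: A 0, B 10, C 14, D 5, E 20, F 7. A eliminated.
Round 2: B 10, C 14, D 5, E 20, F 7. D eliminated.
Round 3: B 15, C 14, E 20, F 7. F eliminated.
Round 4: B 15, C 21, E 20. B eliminated.
Round 5: C 31, E 25. C has a majority (≥29).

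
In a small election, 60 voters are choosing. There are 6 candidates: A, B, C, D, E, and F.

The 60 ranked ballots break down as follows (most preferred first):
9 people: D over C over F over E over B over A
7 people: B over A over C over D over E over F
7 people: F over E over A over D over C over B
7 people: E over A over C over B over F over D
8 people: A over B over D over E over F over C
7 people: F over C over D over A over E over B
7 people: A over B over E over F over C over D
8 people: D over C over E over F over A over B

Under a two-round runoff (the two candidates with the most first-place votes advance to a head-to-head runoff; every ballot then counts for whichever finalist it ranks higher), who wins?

Round 1 first-place votes: A 15, B 7, C 0, D 17, E 7, F 14. D and A advance.
Runoff: D is ranked above A on 24 ballots, A above D on 36.

A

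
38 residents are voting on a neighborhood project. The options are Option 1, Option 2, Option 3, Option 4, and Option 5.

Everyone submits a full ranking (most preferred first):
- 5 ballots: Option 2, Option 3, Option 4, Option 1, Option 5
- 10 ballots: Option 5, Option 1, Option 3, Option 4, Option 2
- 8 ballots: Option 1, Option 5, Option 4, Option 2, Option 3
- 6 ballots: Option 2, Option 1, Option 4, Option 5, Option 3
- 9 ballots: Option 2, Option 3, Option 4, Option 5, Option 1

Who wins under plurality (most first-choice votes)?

Option 2

First-place votes: Option 1 8, Option 2 20, Option 3 0, Option 4 0, Option 5 10.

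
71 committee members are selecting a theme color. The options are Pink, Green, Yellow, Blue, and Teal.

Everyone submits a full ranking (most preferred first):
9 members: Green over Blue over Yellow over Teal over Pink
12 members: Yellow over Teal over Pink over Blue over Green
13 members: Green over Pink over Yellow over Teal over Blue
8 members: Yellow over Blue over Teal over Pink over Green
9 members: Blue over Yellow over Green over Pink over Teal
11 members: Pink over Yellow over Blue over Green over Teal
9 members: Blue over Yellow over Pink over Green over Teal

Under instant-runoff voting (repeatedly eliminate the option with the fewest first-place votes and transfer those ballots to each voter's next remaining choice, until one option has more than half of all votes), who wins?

Round 1: Pink 11, Green 22, Yellow 20, Blue 18, Teal 0. Teal eliminated.
Round 2: Pink 11, Green 22, Yellow 20, Blue 18. Pink eliminated.
Round 3: Green 22, Yellow 31, Blue 18. Blue eliminated.
Round 4: Green 22, Yellow 49. Yellow has a majority (≥36).

Yellow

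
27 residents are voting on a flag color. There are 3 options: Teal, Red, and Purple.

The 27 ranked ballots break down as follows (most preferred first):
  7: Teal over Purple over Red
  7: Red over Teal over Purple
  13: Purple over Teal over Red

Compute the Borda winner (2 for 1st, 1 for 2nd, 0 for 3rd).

Teal: 7×2 + 7×1 + 13×1 = 34
Red: 7×0 + 7×2 + 13×0 = 14
Purple: 7×1 + 7×0 + 13×2 = 33

Teal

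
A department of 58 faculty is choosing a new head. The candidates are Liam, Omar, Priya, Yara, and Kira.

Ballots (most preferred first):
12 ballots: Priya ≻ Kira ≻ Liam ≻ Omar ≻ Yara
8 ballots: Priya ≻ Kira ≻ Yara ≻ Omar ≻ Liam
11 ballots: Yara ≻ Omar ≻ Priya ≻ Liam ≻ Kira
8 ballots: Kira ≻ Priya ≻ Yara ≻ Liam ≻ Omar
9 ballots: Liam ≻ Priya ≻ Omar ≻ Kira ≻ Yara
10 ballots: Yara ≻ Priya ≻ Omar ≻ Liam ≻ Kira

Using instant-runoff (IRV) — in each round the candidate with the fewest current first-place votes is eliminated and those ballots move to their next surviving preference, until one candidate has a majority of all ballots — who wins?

Round 1: Liam 9, Omar 0, Priya 20, Yara 21, Kira 8. Omar eliminated.
Round 2: Liam 9, Priya 20, Yara 21, Kira 8. Kira eliminated.
Round 3: Liam 9, Priya 28, Yara 21. Liam eliminated.
Round 4: Priya 37, Yara 21. Priya has a majority (≥30).

Priya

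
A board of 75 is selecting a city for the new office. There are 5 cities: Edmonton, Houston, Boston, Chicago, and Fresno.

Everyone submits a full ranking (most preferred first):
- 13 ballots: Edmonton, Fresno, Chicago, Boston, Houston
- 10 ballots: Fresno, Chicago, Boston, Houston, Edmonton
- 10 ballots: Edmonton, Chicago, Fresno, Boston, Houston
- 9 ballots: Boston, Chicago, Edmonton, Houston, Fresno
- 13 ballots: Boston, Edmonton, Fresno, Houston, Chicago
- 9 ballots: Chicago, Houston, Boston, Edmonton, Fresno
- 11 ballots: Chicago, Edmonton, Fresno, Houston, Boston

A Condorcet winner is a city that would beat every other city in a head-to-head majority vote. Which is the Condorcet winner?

Chicago vs Edmonton: 39–36
Chicago vs Houston: 62–13
Chicago vs Boston: 53–22
Chicago vs Fresno: 39–36
Chicago beats every other city.

Chicago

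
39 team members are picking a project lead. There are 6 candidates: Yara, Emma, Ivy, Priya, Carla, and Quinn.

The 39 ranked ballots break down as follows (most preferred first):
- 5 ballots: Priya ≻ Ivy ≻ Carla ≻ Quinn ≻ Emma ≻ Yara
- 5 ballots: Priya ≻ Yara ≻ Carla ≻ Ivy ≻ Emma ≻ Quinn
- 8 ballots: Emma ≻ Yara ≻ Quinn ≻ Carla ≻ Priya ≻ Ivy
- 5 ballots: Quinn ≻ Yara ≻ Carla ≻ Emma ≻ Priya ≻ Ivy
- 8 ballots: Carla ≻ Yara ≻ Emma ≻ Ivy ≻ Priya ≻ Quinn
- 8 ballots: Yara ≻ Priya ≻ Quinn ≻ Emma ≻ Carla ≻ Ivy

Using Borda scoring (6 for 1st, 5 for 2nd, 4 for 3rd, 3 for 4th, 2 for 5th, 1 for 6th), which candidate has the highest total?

Yara: 5×1 + 5×5 + 8×5 + 5×5 + 8×5 + 8×6 = 183
Emma: 5×2 + 5×2 + 8×6 + 5×3 + 8×4 + 8×3 = 139
Ivy: 5×5 + 5×3 + 8×1 + 5×1 + 8×3 + 8×1 = 85
Priya: 5×6 + 5×6 + 8×2 + 5×2 + 8×2 + 8×5 = 142
Carla: 5×4 + 5×4 + 8×3 + 5×4 + 8×6 + 8×2 = 148
Quinn: 5×3 + 5×1 + 8×4 + 5×6 + 8×1 + 8×4 = 122

Yara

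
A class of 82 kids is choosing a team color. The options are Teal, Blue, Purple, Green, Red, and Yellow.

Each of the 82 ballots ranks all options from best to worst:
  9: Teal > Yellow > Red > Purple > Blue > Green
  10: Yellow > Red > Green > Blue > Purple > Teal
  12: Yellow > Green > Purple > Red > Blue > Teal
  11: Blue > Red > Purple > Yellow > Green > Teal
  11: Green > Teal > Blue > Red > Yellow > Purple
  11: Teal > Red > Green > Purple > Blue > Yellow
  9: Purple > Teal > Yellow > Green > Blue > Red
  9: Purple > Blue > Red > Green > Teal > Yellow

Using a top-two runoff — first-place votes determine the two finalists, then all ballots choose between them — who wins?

Round 1 first-place votes: Teal 20, Blue 11, Purple 18, Green 11, Red 0, Yellow 22. Yellow and Teal advance.
Runoff: Yellow is ranked above Teal on 33 ballots, Teal above Yellow on 49.

Teal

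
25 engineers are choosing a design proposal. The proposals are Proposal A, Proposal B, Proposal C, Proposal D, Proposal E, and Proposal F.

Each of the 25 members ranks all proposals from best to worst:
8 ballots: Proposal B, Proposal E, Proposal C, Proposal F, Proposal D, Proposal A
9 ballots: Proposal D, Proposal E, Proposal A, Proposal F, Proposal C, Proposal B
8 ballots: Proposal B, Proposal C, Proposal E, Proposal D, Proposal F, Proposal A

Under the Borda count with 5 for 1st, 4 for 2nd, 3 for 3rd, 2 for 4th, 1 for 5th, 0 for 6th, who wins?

Proposal E

Proposal A: 8×0 + 9×3 + 8×0 = 27
Proposal B: 8×5 + 9×0 + 8×5 = 80
Proposal C: 8×3 + 9×1 + 8×4 = 65
Proposal D: 8×1 + 9×5 + 8×2 = 69
Proposal E: 8×4 + 9×4 + 8×3 = 92
Proposal F: 8×2 + 9×2 + 8×1 = 42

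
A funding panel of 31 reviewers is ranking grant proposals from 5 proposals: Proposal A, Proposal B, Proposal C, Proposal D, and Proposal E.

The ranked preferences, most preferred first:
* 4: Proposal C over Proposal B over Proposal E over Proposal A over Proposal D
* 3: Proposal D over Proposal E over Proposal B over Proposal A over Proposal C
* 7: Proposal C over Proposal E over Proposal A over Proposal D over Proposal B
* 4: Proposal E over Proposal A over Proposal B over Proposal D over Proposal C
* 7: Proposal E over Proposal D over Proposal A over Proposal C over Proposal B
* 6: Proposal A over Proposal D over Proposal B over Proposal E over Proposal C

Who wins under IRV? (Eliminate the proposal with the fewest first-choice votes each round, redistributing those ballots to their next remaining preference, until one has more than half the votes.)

Round 1: Proposal A 6, Proposal B 0, Proposal C 11, Proposal D 3, Proposal E 11. Proposal B eliminated.
Round 2: Proposal A 6, Proposal C 11, Proposal D 3, Proposal E 11. Proposal D eliminated.
Round 3: Proposal A 6, Proposal C 11, Proposal E 14. Proposal A eliminated.
Round 4: Proposal C 11, Proposal E 20. Proposal E has a majority (≥16).

Proposal E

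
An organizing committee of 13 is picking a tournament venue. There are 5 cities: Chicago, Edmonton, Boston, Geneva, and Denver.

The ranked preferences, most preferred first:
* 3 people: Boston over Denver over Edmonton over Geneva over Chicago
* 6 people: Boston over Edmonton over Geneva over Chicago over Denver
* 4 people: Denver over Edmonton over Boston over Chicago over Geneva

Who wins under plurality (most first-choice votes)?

First-place votes: Chicago 0, Edmonton 0, Boston 9, Geneva 0, Denver 4.

Boston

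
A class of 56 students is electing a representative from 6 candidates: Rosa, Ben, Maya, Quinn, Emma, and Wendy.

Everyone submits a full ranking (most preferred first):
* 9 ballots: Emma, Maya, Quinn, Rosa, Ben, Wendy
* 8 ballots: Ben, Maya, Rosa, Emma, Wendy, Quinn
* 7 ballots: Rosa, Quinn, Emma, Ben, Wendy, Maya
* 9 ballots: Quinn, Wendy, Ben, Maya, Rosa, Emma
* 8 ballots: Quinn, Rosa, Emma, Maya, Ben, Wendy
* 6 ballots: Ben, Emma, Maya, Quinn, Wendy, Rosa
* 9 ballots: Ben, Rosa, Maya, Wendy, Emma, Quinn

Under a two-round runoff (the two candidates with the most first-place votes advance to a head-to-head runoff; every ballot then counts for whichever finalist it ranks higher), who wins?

Round 1 first-place votes: Rosa 7, Ben 23, Maya 0, Quinn 17, Emma 9, Wendy 0. Ben and Quinn advance.
Runoff: Ben is ranked above Quinn on 23 ballots, Quinn above Ben on 33.

Quinn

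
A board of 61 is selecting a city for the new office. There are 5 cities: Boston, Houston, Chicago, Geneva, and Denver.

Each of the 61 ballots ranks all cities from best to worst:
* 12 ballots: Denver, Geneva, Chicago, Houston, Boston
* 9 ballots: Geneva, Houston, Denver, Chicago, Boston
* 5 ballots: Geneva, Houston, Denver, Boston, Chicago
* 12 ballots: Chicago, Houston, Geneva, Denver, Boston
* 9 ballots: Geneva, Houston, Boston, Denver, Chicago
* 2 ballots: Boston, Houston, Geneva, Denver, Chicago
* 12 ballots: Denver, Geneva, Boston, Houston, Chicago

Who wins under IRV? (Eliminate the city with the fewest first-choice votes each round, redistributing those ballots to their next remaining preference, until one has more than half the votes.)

Geneva

Round 1: Boston 2, Houston 0, Chicago 12, Geneva 23, Denver 24. Houston eliminated.
Round 2: Boston 2, Chicago 12, Geneva 23, Denver 24. Boston eliminated.
Round 3: Chicago 12, Geneva 25, Denver 24. Chicago eliminated.
Round 4: Geneva 37, Denver 24. Geneva has a majority (≥31).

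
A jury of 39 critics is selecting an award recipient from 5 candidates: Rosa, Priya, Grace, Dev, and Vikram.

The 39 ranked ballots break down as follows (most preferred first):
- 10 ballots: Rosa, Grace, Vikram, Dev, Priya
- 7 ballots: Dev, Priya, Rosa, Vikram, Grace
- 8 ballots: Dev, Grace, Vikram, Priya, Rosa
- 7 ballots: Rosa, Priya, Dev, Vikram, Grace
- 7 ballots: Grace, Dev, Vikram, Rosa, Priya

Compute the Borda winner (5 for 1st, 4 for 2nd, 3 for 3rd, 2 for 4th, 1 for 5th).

Dev

Rosa: 10×5 + 7×3 + 8×1 + 7×5 + 7×2 = 128
Priya: 10×1 + 7×4 + 8×2 + 7×4 + 7×1 = 89
Grace: 10×4 + 7×1 + 8×4 + 7×1 + 7×5 = 121
Dev: 10×2 + 7×5 + 8×5 + 7×3 + 7×4 = 144
Vikram: 10×3 + 7×2 + 8×3 + 7×2 + 7×3 = 103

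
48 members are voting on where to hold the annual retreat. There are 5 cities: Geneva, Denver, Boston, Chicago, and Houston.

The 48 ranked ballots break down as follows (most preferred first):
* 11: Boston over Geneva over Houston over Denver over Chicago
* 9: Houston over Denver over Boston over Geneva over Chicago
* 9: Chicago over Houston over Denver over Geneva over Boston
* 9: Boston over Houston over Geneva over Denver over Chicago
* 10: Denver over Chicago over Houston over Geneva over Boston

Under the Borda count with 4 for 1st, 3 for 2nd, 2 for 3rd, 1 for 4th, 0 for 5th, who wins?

Houston

Geneva: 11×3 + 9×1 + 9×1 + 9×2 + 10×1 = 79
Denver: 11×1 + 9×3 + 9×2 + 9×1 + 10×4 = 105
Boston: 11×4 + 9×2 + 9×0 + 9×4 + 10×0 = 98
Chicago: 11×0 + 9×0 + 9×4 + 9×0 + 10×3 = 66
Houston: 11×2 + 9×4 + 9×3 + 9×3 + 10×2 = 132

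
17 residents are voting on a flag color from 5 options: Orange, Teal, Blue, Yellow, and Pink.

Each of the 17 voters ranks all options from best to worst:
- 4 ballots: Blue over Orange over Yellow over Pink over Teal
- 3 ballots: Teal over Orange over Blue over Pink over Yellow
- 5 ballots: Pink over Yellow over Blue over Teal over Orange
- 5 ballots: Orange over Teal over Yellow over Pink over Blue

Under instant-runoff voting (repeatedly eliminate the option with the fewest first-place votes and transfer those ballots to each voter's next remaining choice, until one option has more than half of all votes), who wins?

Round 1: Orange 5, Teal 3, Blue 4, Yellow 0, Pink 5. Yellow eliminated.
Round 2: Orange 5, Teal 3, Blue 4, Pink 5. Teal eliminated.
Round 3: Orange 8, Blue 4, Pink 5. Blue eliminated.
Round 4: Orange 12, Pink 5. Orange has a majority (≥9).

Orange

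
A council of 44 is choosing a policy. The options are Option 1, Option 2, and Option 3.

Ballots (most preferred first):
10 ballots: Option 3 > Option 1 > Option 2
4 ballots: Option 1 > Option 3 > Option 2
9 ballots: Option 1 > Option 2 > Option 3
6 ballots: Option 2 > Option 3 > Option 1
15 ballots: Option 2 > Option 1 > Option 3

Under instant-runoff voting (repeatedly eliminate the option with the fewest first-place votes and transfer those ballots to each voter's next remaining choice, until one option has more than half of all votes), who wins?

Round 1: Option 1 13, Option 2 21, Option 3 10. Option 3 eliminated.
Round 2: Option 1 23, Option 2 21. Option 1 has a majority (≥23).

Option 1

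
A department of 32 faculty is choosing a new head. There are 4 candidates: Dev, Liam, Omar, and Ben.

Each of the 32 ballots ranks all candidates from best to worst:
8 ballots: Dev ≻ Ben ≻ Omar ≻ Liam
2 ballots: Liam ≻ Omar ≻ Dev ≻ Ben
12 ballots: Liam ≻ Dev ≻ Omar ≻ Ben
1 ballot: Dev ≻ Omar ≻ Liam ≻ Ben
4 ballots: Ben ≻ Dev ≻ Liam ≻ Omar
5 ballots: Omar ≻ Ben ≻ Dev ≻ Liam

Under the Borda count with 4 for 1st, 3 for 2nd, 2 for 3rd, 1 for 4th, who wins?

Dev

Dev: 8×4 + 2×2 + 12×3 + 1×4 + 4×3 + 5×2 = 98
Liam: 8×1 + 2×4 + 12×4 + 1×2 + 4×2 + 5×1 = 79
Omar: 8×2 + 2×3 + 12×2 + 1×3 + 4×1 + 5×4 = 73
Ben: 8×3 + 2×1 + 12×1 + 1×1 + 4×4 + 5×3 = 70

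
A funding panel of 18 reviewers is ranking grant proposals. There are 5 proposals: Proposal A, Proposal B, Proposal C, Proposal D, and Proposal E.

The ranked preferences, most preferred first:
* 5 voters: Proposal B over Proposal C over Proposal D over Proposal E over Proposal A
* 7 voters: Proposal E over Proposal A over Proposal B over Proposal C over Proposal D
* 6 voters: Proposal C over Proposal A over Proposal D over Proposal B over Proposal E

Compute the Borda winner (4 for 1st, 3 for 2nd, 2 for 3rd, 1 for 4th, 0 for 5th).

Proposal A: 5×0 + 7×3 + 6×3 = 39
Proposal B: 5×4 + 7×2 + 6×1 = 40
Proposal C: 5×3 + 7×1 + 6×4 = 46
Proposal D: 5×2 + 7×0 + 6×2 = 22
Proposal E: 5×1 + 7×4 + 6×0 = 33

Proposal C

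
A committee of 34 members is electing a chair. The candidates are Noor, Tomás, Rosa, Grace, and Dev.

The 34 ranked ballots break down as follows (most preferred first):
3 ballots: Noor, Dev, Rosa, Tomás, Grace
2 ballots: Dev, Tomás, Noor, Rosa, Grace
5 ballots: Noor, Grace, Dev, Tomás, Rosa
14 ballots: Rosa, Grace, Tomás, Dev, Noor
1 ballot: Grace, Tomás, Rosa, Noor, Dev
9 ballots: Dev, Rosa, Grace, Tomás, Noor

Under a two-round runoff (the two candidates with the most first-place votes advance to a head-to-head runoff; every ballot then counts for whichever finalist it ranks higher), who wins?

Dev

Round 1 first-place votes: Noor 8, Tomás 0, Rosa 14, Grace 1, Dev 11. Rosa and Dev advance.
Runoff: Rosa is ranked above Dev on 15 ballots, Dev above Rosa on 19.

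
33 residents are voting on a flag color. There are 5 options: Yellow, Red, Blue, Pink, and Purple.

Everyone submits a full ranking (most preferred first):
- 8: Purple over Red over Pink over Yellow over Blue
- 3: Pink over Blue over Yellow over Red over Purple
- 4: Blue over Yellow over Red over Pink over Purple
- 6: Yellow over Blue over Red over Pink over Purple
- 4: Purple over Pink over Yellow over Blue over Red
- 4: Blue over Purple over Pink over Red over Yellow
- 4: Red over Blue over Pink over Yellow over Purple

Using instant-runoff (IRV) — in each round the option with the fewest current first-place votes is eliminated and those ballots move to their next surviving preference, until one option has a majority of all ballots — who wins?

Round 1: Yellow 6, Red 4, Blue 8, Pink 3, Purple 12. Pink eliminated.
Round 2: Yellow 6, Red 4, Blue 11, Purple 12. Red eliminated.
Round 3: Yellow 6, Blue 15, Purple 12. Yellow eliminated.
Round 4: Blue 21, Purple 12. Blue has a majority (≥17).

Blue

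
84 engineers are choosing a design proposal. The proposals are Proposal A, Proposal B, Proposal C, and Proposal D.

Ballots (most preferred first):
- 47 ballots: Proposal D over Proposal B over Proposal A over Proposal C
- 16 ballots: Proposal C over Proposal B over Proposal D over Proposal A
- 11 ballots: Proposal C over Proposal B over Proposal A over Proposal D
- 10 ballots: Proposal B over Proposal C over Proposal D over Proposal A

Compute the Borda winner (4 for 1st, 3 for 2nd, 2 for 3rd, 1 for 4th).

Proposal B

Proposal A: 47×2 + 16×1 + 11×2 + 10×1 = 142
Proposal B: 47×3 + 16×3 + 11×3 + 10×4 = 262
Proposal C: 47×1 + 16×4 + 11×4 + 10×3 = 185
Proposal D: 47×4 + 16×2 + 11×1 + 10×2 = 251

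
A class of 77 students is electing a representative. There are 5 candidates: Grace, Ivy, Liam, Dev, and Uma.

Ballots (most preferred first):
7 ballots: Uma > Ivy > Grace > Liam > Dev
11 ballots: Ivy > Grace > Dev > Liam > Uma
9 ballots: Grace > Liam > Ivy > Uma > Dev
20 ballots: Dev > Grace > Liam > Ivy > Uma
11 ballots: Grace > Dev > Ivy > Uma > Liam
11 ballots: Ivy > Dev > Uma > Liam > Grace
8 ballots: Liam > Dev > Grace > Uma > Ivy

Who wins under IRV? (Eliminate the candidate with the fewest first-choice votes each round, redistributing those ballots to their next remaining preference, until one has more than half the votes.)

Dev

Round 1: Grace 20, Ivy 22, Liam 8, Dev 20, Uma 7. Uma eliminated.
Round 2: Grace 20, Ivy 29, Liam 8, Dev 20. Liam eliminated.
Round 3: Grace 20, Ivy 29, Dev 28. Grace eliminated.
Round 4: Ivy 38, Dev 39. Dev has a majority (≥39).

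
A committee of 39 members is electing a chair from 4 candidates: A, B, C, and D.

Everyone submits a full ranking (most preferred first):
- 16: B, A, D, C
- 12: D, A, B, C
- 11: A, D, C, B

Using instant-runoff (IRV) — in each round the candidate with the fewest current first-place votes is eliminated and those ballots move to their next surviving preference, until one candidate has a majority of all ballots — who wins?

D

Round 1: A 11, B 16, C 0, D 12. C eliminated.
Round 2: A 11, B 16, D 12. A eliminated.
Round 3: B 16, D 23. D has a majority (≥20).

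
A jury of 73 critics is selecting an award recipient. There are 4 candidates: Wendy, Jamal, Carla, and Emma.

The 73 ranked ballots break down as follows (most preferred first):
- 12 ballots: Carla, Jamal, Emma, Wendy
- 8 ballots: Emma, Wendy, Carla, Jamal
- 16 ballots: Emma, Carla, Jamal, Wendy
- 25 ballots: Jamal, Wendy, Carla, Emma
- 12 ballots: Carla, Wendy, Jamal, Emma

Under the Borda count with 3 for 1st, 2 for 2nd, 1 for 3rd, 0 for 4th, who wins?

Wendy: 12×0 + 8×2 + 16×0 + 25×2 + 12×2 = 90
Jamal: 12×2 + 8×0 + 16×1 + 25×3 + 12×1 = 127
Carla: 12×3 + 8×1 + 16×2 + 25×1 + 12×3 = 137
Emma: 12×1 + 8×3 + 16×3 + 25×0 + 12×0 = 84

Carla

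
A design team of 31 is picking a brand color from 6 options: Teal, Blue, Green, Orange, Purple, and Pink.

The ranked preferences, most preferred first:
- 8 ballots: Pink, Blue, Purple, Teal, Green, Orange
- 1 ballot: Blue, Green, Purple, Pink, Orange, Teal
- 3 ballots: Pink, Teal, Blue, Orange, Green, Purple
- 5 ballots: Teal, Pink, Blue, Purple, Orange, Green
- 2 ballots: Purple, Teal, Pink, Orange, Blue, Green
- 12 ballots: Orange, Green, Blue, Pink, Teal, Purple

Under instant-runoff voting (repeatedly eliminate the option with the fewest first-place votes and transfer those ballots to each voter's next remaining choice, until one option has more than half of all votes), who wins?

Pink

Round 1: Teal 5, Blue 1, Green 0, Orange 12, Purple 2, Pink 11. Green eliminated.
Round 2: Teal 5, Blue 1, Orange 12, Purple 2, Pink 11. Blue eliminated.
Round 3: Teal 5, Orange 12, Purple 3, Pink 11. Purple eliminated.
Round 4: Teal 7, Orange 12, Pink 12. Teal eliminated.
Round 5: Orange 12, Pink 19. Pink has a majority (≥16).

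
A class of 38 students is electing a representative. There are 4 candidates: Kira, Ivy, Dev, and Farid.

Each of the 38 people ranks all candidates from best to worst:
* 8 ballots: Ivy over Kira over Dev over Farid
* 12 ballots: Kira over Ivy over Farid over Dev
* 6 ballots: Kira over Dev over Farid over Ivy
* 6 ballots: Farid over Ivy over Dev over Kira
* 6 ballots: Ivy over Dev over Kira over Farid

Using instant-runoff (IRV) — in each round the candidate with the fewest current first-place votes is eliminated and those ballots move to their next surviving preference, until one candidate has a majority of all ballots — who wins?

Round 1: Kira 18, Ivy 14, Dev 0, Farid 6. Dev eliminated.
Round 2: Kira 18, Ivy 14, Farid 6. Farid eliminated.
Round 3: Kira 18, Ivy 20. Ivy has a majority (≥20).

Ivy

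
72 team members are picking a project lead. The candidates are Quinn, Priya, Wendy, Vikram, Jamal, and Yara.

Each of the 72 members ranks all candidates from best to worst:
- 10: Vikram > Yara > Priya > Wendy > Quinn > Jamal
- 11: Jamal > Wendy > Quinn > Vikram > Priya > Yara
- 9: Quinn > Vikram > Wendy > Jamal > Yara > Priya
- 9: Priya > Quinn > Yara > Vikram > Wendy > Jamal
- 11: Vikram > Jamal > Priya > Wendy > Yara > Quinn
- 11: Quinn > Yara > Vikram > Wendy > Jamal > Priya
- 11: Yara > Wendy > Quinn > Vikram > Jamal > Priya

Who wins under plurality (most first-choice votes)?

First-place votes: Quinn 20, Priya 9, Wendy 0, Vikram 21, Jamal 11, Yara 11.

Vikram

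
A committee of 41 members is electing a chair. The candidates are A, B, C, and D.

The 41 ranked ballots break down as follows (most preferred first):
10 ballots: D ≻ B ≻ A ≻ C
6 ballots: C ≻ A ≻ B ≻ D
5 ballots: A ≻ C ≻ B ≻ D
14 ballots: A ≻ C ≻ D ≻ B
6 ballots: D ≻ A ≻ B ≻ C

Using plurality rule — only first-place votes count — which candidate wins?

First-place votes: A 19, B 0, C 6, D 16.

A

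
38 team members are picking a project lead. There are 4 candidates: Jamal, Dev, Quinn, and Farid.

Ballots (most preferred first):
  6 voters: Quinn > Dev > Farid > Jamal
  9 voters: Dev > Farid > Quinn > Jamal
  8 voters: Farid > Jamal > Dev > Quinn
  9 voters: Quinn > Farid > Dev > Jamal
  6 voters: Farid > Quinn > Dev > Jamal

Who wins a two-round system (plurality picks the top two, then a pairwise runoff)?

Round 1 first-place votes: Jamal 0, Dev 9, Quinn 15, Farid 14. Quinn and Farid advance.
Runoff: Quinn is ranked above Farid on 15 ballots, Farid above Quinn on 23.

Farid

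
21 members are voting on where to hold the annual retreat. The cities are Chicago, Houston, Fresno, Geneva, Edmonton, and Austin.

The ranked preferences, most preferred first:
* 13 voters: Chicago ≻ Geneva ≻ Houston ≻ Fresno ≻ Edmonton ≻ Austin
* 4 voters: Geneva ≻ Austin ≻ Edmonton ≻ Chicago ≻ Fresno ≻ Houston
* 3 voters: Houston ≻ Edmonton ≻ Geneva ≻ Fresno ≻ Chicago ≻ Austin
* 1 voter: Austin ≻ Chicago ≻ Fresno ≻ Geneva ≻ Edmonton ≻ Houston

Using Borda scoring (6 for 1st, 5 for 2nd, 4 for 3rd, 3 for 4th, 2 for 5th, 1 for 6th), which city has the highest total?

Geneva

Chicago: 13×6 + 4×3 + 3×2 + 1×5 = 101
Houston: 13×4 + 4×1 + 3×6 + 1×1 = 75
Fresno: 13×3 + 4×2 + 3×3 + 1×4 = 60
Geneva: 13×5 + 4×6 + 3×4 + 1×3 = 104
Edmonton: 13×2 + 4×4 + 3×5 + 1×2 = 59
Austin: 13×1 + 4×5 + 3×1 + 1×6 = 42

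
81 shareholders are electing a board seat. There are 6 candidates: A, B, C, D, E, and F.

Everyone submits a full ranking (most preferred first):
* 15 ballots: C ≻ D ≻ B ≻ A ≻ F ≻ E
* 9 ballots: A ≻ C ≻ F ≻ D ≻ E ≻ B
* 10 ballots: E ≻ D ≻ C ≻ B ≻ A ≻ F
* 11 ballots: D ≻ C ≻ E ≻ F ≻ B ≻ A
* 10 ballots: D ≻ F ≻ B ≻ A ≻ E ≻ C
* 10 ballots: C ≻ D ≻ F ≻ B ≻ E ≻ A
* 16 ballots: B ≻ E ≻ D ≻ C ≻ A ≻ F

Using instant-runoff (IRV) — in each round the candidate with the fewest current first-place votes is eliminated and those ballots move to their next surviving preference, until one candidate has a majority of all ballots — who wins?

D

Round 1: A 9, B 16, C 25, D 21, E 10, F 0. F eliminated.
Round 2: A 9, B 16, C 25, D 21, E 10. A eliminated.
Round 3: B 16, C 34, D 21, E 10. E eliminated.
Round 4: B 16, C 34, D 31. B eliminated.
Round 5: C 34, D 47. D has a majority (≥41).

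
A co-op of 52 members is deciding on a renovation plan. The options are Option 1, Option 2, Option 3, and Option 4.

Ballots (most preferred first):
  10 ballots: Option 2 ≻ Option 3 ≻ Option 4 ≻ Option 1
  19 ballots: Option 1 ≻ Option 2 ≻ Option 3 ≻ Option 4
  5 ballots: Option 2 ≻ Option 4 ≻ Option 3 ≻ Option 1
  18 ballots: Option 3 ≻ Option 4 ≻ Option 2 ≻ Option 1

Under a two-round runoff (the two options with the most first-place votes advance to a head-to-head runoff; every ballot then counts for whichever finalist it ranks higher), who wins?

Round 1 first-place votes: Option 1 19, Option 2 15, Option 3 18, Option 4 0. Option 1 and Option 3 advance.
Runoff: Option 1 is ranked above Option 3 on 19 ballots, Option 3 above Option 1 on 33.

Option 3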